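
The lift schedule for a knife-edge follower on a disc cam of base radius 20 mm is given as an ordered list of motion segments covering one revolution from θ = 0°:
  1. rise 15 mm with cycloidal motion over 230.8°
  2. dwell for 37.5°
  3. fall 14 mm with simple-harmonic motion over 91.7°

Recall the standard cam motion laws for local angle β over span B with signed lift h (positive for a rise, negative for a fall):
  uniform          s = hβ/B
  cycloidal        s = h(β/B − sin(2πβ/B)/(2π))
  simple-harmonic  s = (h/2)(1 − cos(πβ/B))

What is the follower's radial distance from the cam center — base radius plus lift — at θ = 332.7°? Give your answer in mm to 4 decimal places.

seg 1 [0°–230.8°] cycloidal, h=15: full span → s += 15 → s = 15.0000
seg 2 [230.8°–268.3°] dwell: s stays 15.0000
seg 3 [268.3°–360°] simple-harmonic, h=-14: θ=332.7° here. β=64.4, B=91.7. -14/2·(1 − cos(π·0.7023)) = -11.1551 → s = 3.8449
radial distance = base radius + s = 20 + 3.8449 = 23.8449

23.8449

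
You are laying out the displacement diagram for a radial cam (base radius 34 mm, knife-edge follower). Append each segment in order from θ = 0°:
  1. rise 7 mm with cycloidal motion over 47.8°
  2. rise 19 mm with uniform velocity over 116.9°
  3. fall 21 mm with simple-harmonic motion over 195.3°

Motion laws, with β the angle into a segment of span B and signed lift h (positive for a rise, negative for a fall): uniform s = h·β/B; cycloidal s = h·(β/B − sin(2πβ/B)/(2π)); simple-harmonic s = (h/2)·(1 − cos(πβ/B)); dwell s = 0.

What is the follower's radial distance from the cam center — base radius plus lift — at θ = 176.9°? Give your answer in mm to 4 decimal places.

seg 1 [0°–47.8°] cycloidal, h=7: full span → s += 7 → s = 7.0000
seg 2 [47.8°–164.7°] uniform, h=19: full span → s += 19 → s = 26.0000
seg 3 [164.7°–360°] simple-harmonic, h=-21: θ=176.9° here. β=12.2, B=195.3. -21/2·(1 − cos(π·0.0625)) = -0.2015 → s = 25.7985
radial distance = base radius + s = 34 + 25.7985 = 59.7985

59.7985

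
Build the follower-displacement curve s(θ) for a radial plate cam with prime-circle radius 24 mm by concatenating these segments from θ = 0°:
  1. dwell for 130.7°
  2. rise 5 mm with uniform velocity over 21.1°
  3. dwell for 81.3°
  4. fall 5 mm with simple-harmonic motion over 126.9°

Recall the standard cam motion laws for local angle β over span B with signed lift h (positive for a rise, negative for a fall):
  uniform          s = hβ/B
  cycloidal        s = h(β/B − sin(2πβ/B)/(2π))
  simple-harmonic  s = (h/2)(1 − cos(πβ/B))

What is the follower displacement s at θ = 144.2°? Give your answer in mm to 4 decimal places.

seg 1 [0°–130.7°] dwell: s stays 0.0000
seg 2 [130.7°–151.8°] uniform, h=5: θ=144.2° here. β=13.5, B=21.1. 5·13.5/21.1 = 3.1991 → s = 3.1991

3.1991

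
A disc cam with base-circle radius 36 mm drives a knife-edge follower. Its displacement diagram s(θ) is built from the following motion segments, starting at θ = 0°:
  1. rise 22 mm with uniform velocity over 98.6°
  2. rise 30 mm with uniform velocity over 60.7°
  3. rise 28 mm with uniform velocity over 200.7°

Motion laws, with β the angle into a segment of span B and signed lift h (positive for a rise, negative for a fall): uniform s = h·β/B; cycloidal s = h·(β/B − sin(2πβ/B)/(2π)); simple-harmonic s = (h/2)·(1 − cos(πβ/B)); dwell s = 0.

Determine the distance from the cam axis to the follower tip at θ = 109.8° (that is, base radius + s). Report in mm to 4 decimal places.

seg 1 [0°–98.6°] uniform, h=22: full span → s += 22 → s = 22.0000
seg 2 [98.6°–159.3°] uniform, h=30: θ=109.8° here. β=11.2, B=60.7. 30·11.2/60.7 = 5.5354 → s = 27.5354
radial distance = base radius + s = 36 + 27.5354 = 63.5354

63.5354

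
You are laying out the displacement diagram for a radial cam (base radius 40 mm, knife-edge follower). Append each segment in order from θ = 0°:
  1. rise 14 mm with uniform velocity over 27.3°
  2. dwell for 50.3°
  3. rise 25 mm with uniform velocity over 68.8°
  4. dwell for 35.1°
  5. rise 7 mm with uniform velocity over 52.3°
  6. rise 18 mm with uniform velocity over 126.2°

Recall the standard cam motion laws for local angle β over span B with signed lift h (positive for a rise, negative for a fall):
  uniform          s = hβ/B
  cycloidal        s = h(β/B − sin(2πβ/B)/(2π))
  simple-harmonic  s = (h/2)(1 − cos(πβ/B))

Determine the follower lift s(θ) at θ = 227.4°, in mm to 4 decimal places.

seg 1 [0°–27.3°] uniform, h=14: full span → s += 14 → s = 14.0000
seg 2 [27.3°–77.6°] dwell: s stays 14.0000
seg 3 [77.6°–146.4°] uniform, h=25: full span → s += 25 → s = 39.0000
seg 4 [146.4°–181.5°] dwell: s stays 39.0000
seg 5 [181.5°–233.8°] uniform, h=7: θ=227.4° here. β=45.9, B=52.3. 7·45.9/52.3 = 6.1434 → s = 45.1434

45.1434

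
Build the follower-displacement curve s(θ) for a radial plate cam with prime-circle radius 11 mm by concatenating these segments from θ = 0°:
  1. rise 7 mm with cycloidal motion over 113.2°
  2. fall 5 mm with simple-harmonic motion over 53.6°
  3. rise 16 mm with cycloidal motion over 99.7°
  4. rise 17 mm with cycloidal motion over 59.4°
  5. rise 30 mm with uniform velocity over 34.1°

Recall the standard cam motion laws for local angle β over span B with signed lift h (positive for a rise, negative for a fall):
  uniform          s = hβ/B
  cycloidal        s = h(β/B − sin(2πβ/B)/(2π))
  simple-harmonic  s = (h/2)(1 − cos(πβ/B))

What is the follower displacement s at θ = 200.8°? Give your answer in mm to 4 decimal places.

seg 1 [0°–113.2°] cycloidal, h=7: full span → s += 7 → s = 7.0000
seg 2 [113.2°–166.8°] simple-harmonic, h=-5: full span → s += -5 → s = 2.0000
seg 3 [166.8°–266.5°] cycloidal, h=16: θ=200.8° here. β=34, B=99.7. 16·(0.3410 − sin(2π·0.3410)/(2π)) = 3.3151 → s = 5.3151

5.3151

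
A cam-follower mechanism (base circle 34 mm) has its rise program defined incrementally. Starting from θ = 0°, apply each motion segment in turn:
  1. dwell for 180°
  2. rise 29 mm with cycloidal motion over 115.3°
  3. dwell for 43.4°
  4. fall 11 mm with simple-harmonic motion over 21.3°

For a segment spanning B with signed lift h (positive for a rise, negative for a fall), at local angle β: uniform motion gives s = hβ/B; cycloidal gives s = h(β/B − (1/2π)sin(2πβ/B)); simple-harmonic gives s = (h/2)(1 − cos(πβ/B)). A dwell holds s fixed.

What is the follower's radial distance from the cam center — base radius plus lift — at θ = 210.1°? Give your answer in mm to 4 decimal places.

seg 1 [0°–180°] dwell: s stays 0.0000
seg 2 [180°–295.3°] cycloidal, h=29: θ=210.1° here. β=30.1, B=115.3. 29·(0.2611 − sin(2π·0.2611)/(2π)) = 2.9663 → s = 2.9663
radial distance = base radius + s = 34 + 2.9663 = 36.9663

36.9663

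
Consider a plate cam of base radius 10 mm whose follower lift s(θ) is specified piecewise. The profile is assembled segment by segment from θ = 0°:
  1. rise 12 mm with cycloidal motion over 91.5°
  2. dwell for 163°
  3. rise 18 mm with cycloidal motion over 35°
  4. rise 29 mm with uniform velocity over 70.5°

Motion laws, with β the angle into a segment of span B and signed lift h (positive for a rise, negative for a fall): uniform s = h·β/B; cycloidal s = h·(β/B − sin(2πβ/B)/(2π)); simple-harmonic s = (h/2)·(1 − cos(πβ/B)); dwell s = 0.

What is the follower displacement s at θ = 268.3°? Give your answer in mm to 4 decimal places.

seg 1 [0°–91.5°] cycloidal, h=12: full span → s += 12 → s = 12.0000
seg 2 [91.5°–254.5°] dwell: s stays 12.0000
seg 3 [254.5°–289.5°] cycloidal, h=18: θ=268.3° here. β=13.8, B=35. 18·(0.3943 − sin(2π·0.3943)/(2π)) = 5.3312 → s = 17.3312

17.3312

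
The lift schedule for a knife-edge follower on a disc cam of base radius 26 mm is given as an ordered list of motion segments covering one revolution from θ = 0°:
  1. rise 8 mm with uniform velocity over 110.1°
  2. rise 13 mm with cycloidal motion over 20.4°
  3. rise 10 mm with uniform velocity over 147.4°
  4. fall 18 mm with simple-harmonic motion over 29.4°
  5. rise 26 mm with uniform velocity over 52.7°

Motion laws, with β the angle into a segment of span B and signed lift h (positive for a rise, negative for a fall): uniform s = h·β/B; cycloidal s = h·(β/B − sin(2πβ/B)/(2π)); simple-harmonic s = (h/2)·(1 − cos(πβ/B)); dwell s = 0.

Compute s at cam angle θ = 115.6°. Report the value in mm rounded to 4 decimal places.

seg 1 [0°–110.1°] uniform, h=8: full span → s += 8 → s = 8.0000
seg 2 [110.1°–130.5°] cycloidal, h=13: θ=115.6° here. β=5.5, B=20.4. 13·(0.2696 − sin(2π·0.2696)/(2π)) = 1.4516 → s = 9.4516

9.4516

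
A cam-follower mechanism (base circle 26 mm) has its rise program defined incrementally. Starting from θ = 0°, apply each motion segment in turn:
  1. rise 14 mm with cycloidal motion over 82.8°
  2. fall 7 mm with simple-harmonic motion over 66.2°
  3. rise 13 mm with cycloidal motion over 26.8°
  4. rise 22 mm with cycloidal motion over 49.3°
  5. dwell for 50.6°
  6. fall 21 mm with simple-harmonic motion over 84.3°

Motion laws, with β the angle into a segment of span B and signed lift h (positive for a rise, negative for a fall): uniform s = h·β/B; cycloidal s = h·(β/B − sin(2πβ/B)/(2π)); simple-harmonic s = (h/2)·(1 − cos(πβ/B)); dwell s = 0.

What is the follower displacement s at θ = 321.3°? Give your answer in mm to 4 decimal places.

seg 1 [0°–82.8°] cycloidal, h=14: full span → s += 14 → s = 14.0000
seg 2 [82.8°–149°] simple-harmonic, h=-7: full span → s += -7 → s = 7.0000
seg 3 [149°–175.8°] cycloidal, h=13: full span → s += 13 → s = 20.0000
seg 4 [175.8°–225.1°] cycloidal, h=22: full span → s += 22 → s = 42.0000
seg 5 [225.1°–275.7°] dwell: s stays 42.0000
seg 6 [275.7°–360°] simple-harmonic, h=-21: θ=321.3° here. β=45.6, B=84.3. -21/2·(1 − cos(π·0.5409)) = -11.8463 → s = 30.1537

30.1537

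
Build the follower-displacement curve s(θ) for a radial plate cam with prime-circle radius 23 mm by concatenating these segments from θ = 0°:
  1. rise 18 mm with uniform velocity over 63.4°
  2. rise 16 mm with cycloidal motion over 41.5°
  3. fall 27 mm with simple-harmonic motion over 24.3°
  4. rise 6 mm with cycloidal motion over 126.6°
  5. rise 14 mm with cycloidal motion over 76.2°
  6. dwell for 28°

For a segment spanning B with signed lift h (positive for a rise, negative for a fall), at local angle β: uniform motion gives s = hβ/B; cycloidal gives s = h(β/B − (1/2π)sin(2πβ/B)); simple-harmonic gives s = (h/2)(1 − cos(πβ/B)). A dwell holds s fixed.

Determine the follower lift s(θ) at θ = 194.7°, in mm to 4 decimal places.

seg 1 [0°–63.4°] uniform, h=18: full span → s += 18 → s = 18.0000
seg 2 [63.4°–104.9°] cycloidal, h=16: full span → s += 16 → s = 34.0000
seg 3 [104.9°–129.2°] simple-harmonic, h=-27: full span → s += -27 → s = 7.0000
seg 4 [129.2°–255.8°] cycloidal, h=6: θ=194.7° here. β=65.5, B=126.6. 6·(0.5174 − sin(2π·0.5174)/(2π)) = 3.2083 → s = 10.2083

10.2083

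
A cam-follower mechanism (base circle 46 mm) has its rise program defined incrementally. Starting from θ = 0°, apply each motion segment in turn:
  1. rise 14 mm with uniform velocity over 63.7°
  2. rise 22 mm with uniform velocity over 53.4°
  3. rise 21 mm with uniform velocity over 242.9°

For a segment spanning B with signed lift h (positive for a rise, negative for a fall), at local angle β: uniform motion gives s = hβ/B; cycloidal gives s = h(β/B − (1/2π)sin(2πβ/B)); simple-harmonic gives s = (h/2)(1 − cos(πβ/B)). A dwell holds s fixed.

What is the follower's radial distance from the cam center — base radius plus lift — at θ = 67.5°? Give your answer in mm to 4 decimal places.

seg 1 [0°–63.7°] uniform, h=14: full span → s += 14 → s = 14.0000
seg 2 [63.7°–117.1°] uniform, h=22: θ=67.5° here. β=3.8, B=53.4. 22·3.8/53.4 = 1.5655 → s = 15.5655
radial distance = base radius + s = 46 + 15.5655 = 61.5655

61.5655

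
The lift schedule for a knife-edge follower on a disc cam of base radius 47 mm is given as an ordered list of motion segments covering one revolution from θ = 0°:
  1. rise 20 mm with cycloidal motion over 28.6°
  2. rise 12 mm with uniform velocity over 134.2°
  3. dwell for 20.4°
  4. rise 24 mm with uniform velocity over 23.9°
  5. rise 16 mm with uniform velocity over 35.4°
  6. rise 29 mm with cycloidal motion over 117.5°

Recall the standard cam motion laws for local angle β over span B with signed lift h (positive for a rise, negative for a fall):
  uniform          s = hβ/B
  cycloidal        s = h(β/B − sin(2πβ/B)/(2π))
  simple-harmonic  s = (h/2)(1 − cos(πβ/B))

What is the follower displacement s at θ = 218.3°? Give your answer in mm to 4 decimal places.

seg 1 [0°–28.6°] cycloidal, h=20: full span → s += 20 → s = 20.0000
seg 2 [28.6°–162.8°] uniform, h=12: full span → s += 12 → s = 32.0000
seg 3 [162.8°–183.2°] dwell: s stays 32.0000
seg 4 [183.2°–207.1°] uniform, h=24: full span → s += 24 → s = 56.0000
seg 5 [207.1°–242.5°] uniform, h=16: θ=218.3° here. β=11.2, B=35.4. 16·11.2/35.4 = 5.0621 → s = 61.0621

61.0621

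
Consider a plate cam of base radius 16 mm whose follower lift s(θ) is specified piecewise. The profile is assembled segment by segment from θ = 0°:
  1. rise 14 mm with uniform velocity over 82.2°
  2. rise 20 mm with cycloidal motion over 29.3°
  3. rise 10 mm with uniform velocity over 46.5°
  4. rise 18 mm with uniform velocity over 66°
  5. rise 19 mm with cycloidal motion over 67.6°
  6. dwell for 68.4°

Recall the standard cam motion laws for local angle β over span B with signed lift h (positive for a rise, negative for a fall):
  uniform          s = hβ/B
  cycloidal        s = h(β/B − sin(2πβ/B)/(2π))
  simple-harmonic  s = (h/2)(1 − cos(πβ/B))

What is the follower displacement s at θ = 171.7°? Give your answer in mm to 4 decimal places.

seg 1 [0°–82.2°] uniform, h=14: full span → s += 14 → s = 14.0000
seg 2 [82.2°–111.5°] cycloidal, h=20: full span → s += 20 → s = 34.0000
seg 3 [111.5°–158°] uniform, h=10: full span → s += 10 → s = 44.0000
seg 4 [158°–224°] uniform, h=18: θ=171.7° here. β=13.7, B=66. 18·13.7/66 = 3.7364 → s = 47.7364

47.7364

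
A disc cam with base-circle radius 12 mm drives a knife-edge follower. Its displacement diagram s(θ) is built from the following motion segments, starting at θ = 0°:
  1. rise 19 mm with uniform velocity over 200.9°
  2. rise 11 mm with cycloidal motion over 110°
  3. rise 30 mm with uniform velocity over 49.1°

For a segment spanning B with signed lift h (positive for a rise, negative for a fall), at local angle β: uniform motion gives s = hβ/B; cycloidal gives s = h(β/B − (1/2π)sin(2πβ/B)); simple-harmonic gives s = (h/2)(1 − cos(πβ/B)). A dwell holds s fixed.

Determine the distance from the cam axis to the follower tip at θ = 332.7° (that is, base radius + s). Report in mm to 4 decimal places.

seg 1 [0°–200.9°] uniform, h=19: full span → s += 19 → s = 19.0000
seg 2 [200.9°–310.9°] cycloidal, h=11: full span → s += 11 → s = 30.0000
seg 3 [310.9°–360°] uniform, h=30: θ=332.7° here. β=21.8, B=49.1. 30·21.8/49.1 = 13.3198 → s = 43.3198
radial distance = base radius + s = 12 + 43.3198 = 55.3198

55.3198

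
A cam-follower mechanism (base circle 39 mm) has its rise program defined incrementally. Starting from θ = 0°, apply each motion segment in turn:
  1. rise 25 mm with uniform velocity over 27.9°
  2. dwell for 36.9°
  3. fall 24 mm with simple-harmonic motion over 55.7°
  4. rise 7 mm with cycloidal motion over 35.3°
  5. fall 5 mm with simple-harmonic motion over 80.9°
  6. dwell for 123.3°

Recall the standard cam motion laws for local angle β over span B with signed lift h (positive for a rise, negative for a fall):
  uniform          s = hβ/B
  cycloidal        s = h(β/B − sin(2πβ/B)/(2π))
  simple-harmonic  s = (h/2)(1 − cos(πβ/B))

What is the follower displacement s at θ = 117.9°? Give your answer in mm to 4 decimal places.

seg 1 [0°–27.9°] uniform, h=25: full span → s += 25 → s = 25.0000
seg 2 [27.9°–64.8°] dwell: s stays 25.0000
seg 3 [64.8°–120.5°] simple-harmonic, h=-24: θ=117.9° here. β=53.1, B=55.7. -24/2·(1 − cos(π·0.9533)) = -23.8712 → s = 1.1288

1.1288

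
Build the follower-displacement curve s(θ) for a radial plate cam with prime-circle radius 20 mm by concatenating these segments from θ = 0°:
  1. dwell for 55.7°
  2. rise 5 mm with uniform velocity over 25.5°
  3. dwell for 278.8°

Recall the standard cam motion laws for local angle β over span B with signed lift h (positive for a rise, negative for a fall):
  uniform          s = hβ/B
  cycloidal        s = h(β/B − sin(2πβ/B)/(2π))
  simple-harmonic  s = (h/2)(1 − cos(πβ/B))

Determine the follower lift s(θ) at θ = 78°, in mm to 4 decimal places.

seg 1 [0°–55.7°] dwell: s stays 0.0000
seg 2 [55.7°–81.2°] uniform, h=5: θ=78° here. β=22.3, B=25.5. 5·22.3/25.5 = 4.3725 → s = 4.3725

4.3725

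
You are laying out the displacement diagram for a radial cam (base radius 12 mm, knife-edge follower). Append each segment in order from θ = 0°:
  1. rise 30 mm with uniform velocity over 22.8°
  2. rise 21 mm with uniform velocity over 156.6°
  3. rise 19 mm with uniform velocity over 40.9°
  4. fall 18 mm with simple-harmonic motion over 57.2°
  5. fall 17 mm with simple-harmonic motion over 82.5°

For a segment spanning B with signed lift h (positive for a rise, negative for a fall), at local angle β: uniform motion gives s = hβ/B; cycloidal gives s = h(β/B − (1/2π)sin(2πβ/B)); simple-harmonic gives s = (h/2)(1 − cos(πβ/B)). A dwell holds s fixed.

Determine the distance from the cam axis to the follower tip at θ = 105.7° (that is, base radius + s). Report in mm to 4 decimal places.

seg 1 [0°–22.8°] uniform, h=30: full span → s += 30 → s = 30.0000
seg 2 [22.8°–179.4°] uniform, h=21: θ=105.7° here. β=82.9, B=156.6. 21·82.9/156.6 = 11.1169 → s = 41.1169
radial distance = base radius + s = 12 + 41.1169 = 53.1169

53.1169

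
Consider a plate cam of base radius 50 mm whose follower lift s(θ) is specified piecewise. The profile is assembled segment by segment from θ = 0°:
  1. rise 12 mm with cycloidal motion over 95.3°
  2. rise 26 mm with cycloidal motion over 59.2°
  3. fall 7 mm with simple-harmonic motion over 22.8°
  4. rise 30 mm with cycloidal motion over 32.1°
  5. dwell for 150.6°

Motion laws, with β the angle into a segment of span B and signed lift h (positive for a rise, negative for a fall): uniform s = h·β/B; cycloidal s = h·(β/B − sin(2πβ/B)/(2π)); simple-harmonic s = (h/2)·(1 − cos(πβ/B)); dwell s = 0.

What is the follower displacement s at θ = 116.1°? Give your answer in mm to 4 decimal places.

seg 1 [0°–95.3°] cycloidal, h=12: full span → s += 12 → s = 12.0000
seg 2 [95.3°–154.5°] cycloidal, h=26: θ=116.1° here. β=20.8, B=59.2. 26·(0.3514 − sin(2π·0.3514)/(2π)) = 5.8082 → s = 17.8082

17.8082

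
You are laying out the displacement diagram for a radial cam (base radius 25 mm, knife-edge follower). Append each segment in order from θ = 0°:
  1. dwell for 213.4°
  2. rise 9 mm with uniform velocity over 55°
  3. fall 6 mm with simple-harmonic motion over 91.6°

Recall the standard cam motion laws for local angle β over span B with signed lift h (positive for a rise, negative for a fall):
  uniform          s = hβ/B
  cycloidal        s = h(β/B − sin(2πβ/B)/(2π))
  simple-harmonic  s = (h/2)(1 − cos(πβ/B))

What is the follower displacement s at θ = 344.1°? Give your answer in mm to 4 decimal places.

seg 1 [0°–213.4°] dwell: s stays 0.0000
seg 2 [213.4°–268.4°] uniform, h=9: full span → s += 9 → s = 9.0000
seg 3 [268.4°–360°] simple-harmonic, h=-6: θ=344.1° here. β=75.7, B=91.6. -6/2·(1 − cos(π·0.8264)) = -5.5649 → s = 3.4351

3.4351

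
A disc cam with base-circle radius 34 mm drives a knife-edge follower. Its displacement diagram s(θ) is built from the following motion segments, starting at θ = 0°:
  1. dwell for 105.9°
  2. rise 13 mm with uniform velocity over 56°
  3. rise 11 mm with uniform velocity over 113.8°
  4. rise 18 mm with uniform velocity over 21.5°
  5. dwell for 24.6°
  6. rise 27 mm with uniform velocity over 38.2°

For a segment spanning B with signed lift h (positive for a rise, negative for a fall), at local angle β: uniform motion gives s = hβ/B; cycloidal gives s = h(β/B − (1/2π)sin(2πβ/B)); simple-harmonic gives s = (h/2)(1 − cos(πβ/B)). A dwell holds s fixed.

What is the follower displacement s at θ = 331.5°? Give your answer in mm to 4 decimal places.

seg 1 [0°–105.9°] dwell: s stays 0.0000
seg 2 [105.9°–161.9°] uniform, h=13: full span → s += 13 → s = 13.0000
seg 3 [161.9°–275.7°] uniform, h=11: full span → s += 11 → s = 24.0000
seg 4 [275.7°–297.2°] uniform, h=18: full span → s += 18 → s = 42.0000
seg 5 [297.2°–321.8°] dwell: s stays 42.0000
seg 6 [321.8°–360°] uniform, h=27: θ=331.5° here. β=9.7, B=38.2. 27·9.7/38.2 = 6.8560 → s = 48.8560

48.8560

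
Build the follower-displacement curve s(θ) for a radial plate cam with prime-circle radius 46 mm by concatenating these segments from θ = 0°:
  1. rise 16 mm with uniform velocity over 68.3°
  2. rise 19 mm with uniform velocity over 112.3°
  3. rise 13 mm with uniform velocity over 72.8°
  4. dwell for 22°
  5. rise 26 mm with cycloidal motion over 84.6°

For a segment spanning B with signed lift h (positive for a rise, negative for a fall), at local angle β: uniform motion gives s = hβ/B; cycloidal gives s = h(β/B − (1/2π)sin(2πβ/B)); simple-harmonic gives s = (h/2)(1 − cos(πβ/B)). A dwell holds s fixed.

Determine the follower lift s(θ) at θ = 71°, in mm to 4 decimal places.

seg 1 [0°–68.3°] uniform, h=16: full span → s += 16 → s = 16.0000
seg 2 [68.3°–180.6°] uniform, h=19: θ=71° here. β=2.7, B=112.3. 19·2.7/112.3 = 0.4568 → s = 16.4568

16.4568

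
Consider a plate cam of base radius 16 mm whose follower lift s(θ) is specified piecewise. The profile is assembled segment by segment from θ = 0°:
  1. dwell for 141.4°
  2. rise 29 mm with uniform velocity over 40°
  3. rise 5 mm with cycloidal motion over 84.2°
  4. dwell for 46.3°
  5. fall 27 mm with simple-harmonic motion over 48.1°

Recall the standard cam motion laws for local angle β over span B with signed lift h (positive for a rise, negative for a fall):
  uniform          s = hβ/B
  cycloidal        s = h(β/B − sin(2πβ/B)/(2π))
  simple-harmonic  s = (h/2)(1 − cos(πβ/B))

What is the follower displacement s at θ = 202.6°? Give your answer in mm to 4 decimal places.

seg 1 [0°–141.4°] dwell: s stays 0.0000
seg 2 [141.4°–181.4°] uniform, h=29: full span → s += 29 → s = 29.0000
seg 3 [181.4°–265.6°] cycloidal, h=5: θ=202.6° here. β=21.2, B=84.2. 5·(0.2518 − sin(2π·0.2518)/(2π)) = 0.4632 → s = 29.4632

29.4632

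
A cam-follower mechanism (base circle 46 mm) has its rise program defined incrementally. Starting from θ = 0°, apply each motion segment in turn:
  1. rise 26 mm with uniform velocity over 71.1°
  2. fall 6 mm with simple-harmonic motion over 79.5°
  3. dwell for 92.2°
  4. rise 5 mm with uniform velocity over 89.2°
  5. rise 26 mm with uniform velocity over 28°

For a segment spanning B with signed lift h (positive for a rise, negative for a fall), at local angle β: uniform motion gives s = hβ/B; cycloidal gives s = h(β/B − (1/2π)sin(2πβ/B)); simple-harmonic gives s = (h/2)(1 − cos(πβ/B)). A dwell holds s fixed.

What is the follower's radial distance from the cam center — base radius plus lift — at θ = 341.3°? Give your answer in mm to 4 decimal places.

seg 1 [0°–71.1°] uniform, h=26: full span → s += 26 → s = 26.0000
seg 2 [71.1°–150.6°] simple-harmonic, h=-6: full span → s += -6 → s = 20.0000
seg 3 [150.6°–242.8°] dwell: s stays 20.0000
seg 4 [242.8°–332°] uniform, h=5: full span → s += 5 → s = 25.0000
seg 5 [332°–360°] uniform, h=26: θ=341.3° here. β=9.3, B=28. 26·9.3/28 = 8.6357 → s = 33.6357
radial distance = base radius + s = 46 + 33.6357 = 79.6357

79.6357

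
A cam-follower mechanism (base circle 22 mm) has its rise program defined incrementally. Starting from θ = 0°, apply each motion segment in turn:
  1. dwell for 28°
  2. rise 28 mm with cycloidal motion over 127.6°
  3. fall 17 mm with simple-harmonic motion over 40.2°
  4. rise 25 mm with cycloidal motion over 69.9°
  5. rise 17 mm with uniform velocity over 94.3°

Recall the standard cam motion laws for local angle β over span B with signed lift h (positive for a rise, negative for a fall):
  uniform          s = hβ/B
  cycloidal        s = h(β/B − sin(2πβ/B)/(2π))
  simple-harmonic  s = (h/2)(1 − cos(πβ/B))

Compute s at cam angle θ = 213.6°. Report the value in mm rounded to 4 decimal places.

seg 1 [0°–28°] dwell: s stays 0.0000
seg 2 [28°–155.6°] cycloidal, h=28: full span → s += 28 → s = 28.0000
seg 3 [155.6°–195.8°] simple-harmonic, h=-17: full span → s += -17 → s = 11.0000
seg 4 [195.8°–265.7°] cycloidal, h=25: θ=213.6° here. β=17.8, B=69.9. 25·(0.2546 − sin(2π·0.2546)/(2π)) = 2.3891 → s = 13.3891

13.3891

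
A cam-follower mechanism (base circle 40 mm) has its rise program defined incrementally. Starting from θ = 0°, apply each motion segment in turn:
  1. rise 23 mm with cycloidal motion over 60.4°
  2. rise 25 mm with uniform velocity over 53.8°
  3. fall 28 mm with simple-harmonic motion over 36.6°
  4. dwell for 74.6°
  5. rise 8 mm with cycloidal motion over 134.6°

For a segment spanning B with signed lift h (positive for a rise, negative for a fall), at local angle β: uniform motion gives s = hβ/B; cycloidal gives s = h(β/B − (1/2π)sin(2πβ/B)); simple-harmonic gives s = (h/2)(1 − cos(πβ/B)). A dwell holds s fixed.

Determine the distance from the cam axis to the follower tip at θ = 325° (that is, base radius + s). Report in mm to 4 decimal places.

seg 1 [0°–60.4°] cycloidal, h=23: full span → s += 23 → s = 23.0000
seg 2 [60.4°–114.2°] uniform, h=25: full span → s += 25 → s = 48.0000
seg 3 [114.2°–150.8°] simple-harmonic, h=-28: full span → s += -28 → s = 20.0000
seg 4 [150.8°–225.4°] dwell: s stays 20.0000
seg 5 [225.4°–360°] cycloidal, h=8: θ=325° here. β=99.6, B=134.6. 8·(0.7400 − sin(2π·0.7400)/(2π)) = 7.1905 → s = 27.1905
radial distance = base radius + s = 40 + 27.1905 = 67.1905

67.1905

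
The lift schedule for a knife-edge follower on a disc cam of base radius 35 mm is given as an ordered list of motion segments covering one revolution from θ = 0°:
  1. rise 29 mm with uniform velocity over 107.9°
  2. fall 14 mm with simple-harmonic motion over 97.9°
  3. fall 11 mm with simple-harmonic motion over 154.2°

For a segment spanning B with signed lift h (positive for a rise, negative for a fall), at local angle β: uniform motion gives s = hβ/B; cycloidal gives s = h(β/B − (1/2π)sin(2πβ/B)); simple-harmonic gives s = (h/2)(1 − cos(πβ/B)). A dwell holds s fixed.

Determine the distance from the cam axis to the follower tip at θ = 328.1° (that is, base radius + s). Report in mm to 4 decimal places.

seg 1 [0°–107.9°] uniform, h=29: full span → s += 29 → s = 29.0000
seg 2 [107.9°–205.8°] simple-harmonic, h=-14: full span → s += -14 → s = 15.0000
seg 3 [205.8°–360°] simple-harmonic, h=-11: θ=328.1° here. β=122.3, B=154.2. -11/2·(1 − cos(π·0.7931)) = -9.8787 → s = 5.1213
radial distance = base radius + s = 35 + 5.1213 = 40.1213

40.1213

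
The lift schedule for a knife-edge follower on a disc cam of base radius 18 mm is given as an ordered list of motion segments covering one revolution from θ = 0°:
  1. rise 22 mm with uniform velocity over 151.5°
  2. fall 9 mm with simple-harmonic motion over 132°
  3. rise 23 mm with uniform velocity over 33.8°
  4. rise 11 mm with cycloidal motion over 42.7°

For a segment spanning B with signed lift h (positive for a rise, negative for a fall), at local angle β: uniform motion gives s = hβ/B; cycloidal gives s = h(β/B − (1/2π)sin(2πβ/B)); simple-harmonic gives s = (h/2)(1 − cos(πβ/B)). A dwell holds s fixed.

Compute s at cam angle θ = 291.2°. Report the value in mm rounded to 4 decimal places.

seg 1 [0°–151.5°] uniform, h=22: full span → s += 22 → s = 22.0000
seg 2 [151.5°–283.5°] simple-harmonic, h=-9: full span → s += -9 → s = 13.0000
seg 3 [283.5°–317.3°] uniform, h=23: θ=291.2° here. β=7.7, B=33.8. 23·7.7/33.8 = 5.2396 → s = 18.2396

18.2396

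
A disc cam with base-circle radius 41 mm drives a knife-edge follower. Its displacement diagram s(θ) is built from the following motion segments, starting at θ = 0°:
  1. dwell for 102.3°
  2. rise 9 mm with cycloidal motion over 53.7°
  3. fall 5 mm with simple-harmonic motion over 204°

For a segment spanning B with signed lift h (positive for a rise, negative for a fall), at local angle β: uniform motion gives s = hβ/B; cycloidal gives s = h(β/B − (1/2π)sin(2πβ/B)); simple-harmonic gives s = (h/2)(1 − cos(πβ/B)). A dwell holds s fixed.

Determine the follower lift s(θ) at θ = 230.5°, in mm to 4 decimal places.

seg 1 [0°–102.3°] dwell: s stays 0.0000
seg 2 [102.3°–156°] cycloidal, h=9: full span → s += 9 → s = 9.0000
seg 3 [156°–360°] simple-harmonic, h=-5: θ=230.5° here. β=74.5, B=204. -5/2·(1 − cos(π·0.3652)) = -1.4726 → s = 7.5274

7.5274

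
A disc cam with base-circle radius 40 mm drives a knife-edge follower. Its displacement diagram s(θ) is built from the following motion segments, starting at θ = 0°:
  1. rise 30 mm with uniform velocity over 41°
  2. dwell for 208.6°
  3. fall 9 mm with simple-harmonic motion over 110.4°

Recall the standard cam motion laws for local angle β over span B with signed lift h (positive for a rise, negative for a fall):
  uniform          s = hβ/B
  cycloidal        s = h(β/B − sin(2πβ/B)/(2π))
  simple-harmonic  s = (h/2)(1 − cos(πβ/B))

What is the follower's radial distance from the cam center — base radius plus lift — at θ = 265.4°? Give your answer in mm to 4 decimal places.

seg 1 [0°–41°] uniform, h=30: full span → s += 30 → s = 30.0000
seg 2 [41°–249.6°] dwell: s stays 30.0000
seg 3 [249.6°–360°] simple-harmonic, h=-9: θ=265.4° here. β=15.8, B=110.4. -9/2·(1 − cos(π·0.1431)) = -0.4472 → s = 29.5528
radial distance = base radius + s = 40 + 29.5528 = 69.5528

69.5528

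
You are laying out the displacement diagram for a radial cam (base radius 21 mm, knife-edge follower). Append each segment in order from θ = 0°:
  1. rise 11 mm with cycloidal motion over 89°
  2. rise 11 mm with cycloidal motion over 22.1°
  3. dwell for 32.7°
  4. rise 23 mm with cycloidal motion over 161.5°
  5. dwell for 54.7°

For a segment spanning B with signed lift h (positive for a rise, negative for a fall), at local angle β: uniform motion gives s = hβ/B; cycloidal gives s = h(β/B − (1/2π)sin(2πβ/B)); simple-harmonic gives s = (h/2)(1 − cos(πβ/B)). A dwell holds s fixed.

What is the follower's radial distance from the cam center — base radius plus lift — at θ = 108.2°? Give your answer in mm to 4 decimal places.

seg 1 [0°–89°] cycloidal, h=11: full span → s += 11 → s = 11.0000
seg 2 [89°–111.1°] cycloidal, h=11: θ=108.2° here. β=19.2, B=22.1. 11·(0.8688 − sin(2π·0.8688)/(2π)) = 10.8419 → s = 21.8419
radial distance = base radius + s = 21 + 21.8419 = 42.8419

42.8419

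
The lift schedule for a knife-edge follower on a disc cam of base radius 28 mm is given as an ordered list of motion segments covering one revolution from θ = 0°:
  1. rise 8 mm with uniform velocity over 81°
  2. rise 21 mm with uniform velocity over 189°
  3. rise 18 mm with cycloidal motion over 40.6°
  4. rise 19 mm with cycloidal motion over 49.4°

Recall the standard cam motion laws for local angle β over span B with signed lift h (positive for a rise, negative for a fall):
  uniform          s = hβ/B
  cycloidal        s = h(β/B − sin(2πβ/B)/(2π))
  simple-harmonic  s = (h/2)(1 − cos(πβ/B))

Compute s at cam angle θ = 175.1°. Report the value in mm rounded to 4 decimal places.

seg 1 [0°–81°] uniform, h=8: full span → s += 8 → s = 8.0000
seg 2 [81°–270°] uniform, h=21: θ=175.1° here. β=94.1, B=189. 21·94.1/189 = 10.4556 → s = 18.4556

18.4556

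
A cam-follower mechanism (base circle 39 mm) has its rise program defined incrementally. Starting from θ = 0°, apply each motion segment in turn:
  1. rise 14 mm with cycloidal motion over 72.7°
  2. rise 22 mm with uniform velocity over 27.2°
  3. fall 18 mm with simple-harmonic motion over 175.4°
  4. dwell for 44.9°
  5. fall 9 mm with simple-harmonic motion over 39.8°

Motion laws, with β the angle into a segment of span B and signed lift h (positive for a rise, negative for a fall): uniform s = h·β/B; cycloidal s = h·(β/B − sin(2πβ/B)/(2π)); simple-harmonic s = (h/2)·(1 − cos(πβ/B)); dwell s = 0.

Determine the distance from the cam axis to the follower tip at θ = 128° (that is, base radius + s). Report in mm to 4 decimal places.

seg 1 [0°–72.7°] cycloidal, h=14: full span → s += 14 → s = 14.0000
seg 2 [72.7°–99.9°] uniform, h=22: full span → s += 22 → s = 36.0000
seg 3 [99.9°–275.3°] simple-harmonic, h=-18: θ=128° here. β=28.1, B=175.4. -18/2·(1 − cos(π·0.1602)) = -1.1160 → s = 34.8840
radial distance = base radius + s = 39 + 34.8840 = 73.8840

73.8840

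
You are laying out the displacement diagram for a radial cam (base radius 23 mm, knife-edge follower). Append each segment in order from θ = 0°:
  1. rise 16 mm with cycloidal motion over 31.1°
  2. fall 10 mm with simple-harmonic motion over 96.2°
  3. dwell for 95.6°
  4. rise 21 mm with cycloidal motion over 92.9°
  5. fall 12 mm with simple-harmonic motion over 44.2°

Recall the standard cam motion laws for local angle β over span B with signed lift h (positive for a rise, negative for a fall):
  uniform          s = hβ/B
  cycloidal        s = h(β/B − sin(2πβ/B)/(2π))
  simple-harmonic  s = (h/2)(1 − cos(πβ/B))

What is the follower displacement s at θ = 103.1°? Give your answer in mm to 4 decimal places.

seg 1 [0°–31.1°] cycloidal, h=16: full span → s += 16 → s = 16.0000
seg 2 [31.1°–127.3°] simple-harmonic, h=-10: θ=103.1° here. β=72, B=96.2. -10/2·(1 − cos(π·0.7484)) = -8.5182 → s = 7.4818

7.4818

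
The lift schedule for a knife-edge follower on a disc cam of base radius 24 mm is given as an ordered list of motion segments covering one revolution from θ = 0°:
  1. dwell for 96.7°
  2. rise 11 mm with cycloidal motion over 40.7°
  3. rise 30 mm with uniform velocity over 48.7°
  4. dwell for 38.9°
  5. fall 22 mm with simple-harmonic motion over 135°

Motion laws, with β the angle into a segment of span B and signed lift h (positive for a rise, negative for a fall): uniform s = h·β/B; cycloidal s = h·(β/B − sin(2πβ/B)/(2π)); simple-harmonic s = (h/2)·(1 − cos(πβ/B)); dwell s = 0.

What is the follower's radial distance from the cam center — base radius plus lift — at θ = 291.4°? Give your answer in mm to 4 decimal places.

seg 1 [0°–96.7°] dwell: s stays 0.0000
seg 2 [96.7°–137.4°] cycloidal, h=11: full span → s += 11 → s = 11.0000
seg 3 [137.4°–186.1°] uniform, h=30: full span → s += 30 → s = 41.0000
seg 4 [186.1°–225°] dwell: s stays 41.0000
seg 5 [225°–360°] simple-harmonic, h=-22: θ=291.4° here. β=66.4, B=135. -22/2·(1 − cos(π·0.4919)) = -10.7185 → s = 30.2815
radial distance = base radius + s = 24 + 30.2815 = 54.2815

54.2815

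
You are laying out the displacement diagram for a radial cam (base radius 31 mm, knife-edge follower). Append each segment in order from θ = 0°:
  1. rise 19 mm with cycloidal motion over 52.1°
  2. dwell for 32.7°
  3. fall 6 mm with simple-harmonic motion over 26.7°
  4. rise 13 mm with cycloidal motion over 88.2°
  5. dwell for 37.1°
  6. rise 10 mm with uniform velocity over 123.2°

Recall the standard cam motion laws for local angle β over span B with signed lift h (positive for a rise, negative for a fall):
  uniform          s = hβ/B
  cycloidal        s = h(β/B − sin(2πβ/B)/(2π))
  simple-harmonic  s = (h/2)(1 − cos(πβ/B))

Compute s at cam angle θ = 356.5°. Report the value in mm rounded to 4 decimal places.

seg 1 [0°–52.1°] cycloidal, h=19: full span → s += 19 → s = 19.0000
seg 2 [52.1°–84.8°] dwell: s stays 19.0000
seg 3 [84.8°–111.5°] simple-harmonic, h=-6: full span → s += -6 → s = 13.0000
seg 4 [111.5°–199.7°] cycloidal, h=13: full span → s += 13 → s = 26.0000
seg 5 [199.7°–236.8°] dwell: s stays 26.0000
seg 6 [236.8°–360°] uniform, h=10: θ=356.5° here. β=119.7, B=123.2. 10·119.7/123.2 = 9.7159 → s = 35.7159

35.7159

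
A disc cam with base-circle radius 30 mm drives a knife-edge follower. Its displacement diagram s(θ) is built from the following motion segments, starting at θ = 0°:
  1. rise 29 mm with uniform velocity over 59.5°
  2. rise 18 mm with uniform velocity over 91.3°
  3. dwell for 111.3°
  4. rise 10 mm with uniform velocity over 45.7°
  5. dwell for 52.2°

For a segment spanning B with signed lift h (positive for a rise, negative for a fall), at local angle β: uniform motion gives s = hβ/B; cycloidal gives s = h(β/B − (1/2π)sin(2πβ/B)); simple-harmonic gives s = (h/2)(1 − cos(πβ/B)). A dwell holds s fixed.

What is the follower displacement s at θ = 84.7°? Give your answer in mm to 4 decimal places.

seg 1 [0°–59.5°] uniform, h=29: full span → s += 29 → s = 29.0000
seg 2 [59.5°–150.8°] uniform, h=18: θ=84.7° here. β=25.2, B=91.3. 18·25.2/91.3 = 4.9682 → s = 33.9682

33.9682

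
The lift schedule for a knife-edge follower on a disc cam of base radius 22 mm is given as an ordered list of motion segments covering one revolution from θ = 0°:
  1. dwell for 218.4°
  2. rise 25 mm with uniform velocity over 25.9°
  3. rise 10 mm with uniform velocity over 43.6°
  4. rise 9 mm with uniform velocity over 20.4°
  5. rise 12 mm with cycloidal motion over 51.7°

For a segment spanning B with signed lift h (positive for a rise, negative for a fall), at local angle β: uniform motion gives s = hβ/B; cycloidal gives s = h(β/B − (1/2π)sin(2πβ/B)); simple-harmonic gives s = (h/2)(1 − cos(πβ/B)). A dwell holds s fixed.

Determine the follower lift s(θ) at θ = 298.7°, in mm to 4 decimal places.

seg 1 [0°–218.4°] dwell: s stays 0.0000
seg 2 [218.4°–244.3°] uniform, h=25: full span → s += 25 → s = 25.0000
seg 3 [244.3°–287.9°] uniform, h=10: full span → s += 10 → s = 35.0000
seg 4 [287.9°–308.3°] uniform, h=9: θ=298.7° here. β=10.8, B=20.4. 9·10.8/20.4 = 4.7647 → s = 39.7647

39.7647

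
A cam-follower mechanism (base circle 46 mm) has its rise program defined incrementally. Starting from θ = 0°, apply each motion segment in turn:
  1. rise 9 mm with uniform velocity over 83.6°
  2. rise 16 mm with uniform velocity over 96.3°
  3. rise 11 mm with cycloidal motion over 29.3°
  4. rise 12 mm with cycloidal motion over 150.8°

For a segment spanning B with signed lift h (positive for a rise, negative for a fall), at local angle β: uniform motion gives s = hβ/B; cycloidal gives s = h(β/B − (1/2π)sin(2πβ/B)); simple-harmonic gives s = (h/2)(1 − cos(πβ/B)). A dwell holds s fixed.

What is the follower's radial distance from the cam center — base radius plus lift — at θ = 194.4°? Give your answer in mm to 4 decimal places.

seg 1 [0°–83.6°] uniform, h=9: full span → s += 9 → s = 9.0000
seg 2 [83.6°–179.9°] uniform, h=16: full span → s += 16 → s = 25.0000
seg 3 [179.9°–209.2°] cycloidal, h=11: θ=194.4° here. β=14.5, B=29.3. 11·(0.4949 − sin(2π·0.4949)/(2π)) = 5.3874 → s = 30.3874
radial distance = base radius + s = 46 + 30.3874 = 76.3874

76.3874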